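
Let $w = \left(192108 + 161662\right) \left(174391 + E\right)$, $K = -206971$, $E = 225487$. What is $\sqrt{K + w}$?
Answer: $\sqrt{141464633089} \approx 3.7612 \cdot 10^{5}$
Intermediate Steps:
$w = 141464840060$ ($w = \left(192108 + 161662\right) \left(174391 + 225487\right) = 353770 \cdot 399878 = 141464840060$)
$\sqrt{K + w} = \sqrt{-206971 + 141464840060} = \sqrt{141464633089}$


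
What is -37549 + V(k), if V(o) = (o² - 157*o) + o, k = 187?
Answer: -31752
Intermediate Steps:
V(o) = o² - 156*o
-37549 + V(k) = -37549 + 187*(-156 + 187) = -37549 + 187*31 = -37549 + 5797 = -31752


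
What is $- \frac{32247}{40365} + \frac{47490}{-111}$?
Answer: $- \frac{71130121}{165945} \approx -428.64$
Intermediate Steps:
$- \frac{32247}{40365} + \frac{47490}{-111} = \left(-32247\right) \frac{1}{40365} + 47490 \left(- \frac{1}{111}\right) = - \frac{3583}{4485} - \frac{15830}{37} = - \frac{71130121}{165945}$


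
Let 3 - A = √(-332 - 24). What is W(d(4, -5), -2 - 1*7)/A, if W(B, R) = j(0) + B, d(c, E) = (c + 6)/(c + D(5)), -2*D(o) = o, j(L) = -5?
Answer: 1/73 + 2*I*√89/219 ≈ 0.013699 + 0.086155*I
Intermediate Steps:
D(o) = -o/2
d(c, E) = (6 + c)/(-5/2 + c) (d(c, E) = (c + 6)/(c - ½*5) = (6 + c)/(c - 5/2) = (6 + c)/(-5/2 + c))
W(B, R) = -5 + B
A = 3 - 2*I*√89 (A = 3 - √(-332 - 24) = 3 - √(-356) = 3 - 2*I*√89 ≈ 3.0 - 18.868*I)
W(d(4, -5), -2 - 1*7)/A = (-5 + 2*(6 + 4)/(-5 + 2*4))/(3 - 2*I*√89) = (-5 + 2*10/(-5 + 8))/(3 - 2*I*√89) = (-5 + 2*10/3)/(3 - 2*I*√89) = (-5 + 2*(⅓)*10)/(3 - 2*I*√89) = (-5 + 20/3)/(3 - 2*I*√89) = 5/(3*(3 - 2*I*√89))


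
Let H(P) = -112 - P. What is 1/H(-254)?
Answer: 1/142 ≈ 0.0070423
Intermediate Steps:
1/H(-254) = 1/(-112 - 1*(-254)) = 1/(-112 + 254) = 1/142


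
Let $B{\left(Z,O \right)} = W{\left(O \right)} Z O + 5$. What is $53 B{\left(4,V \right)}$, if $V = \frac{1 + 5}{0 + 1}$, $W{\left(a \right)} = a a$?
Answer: $46057$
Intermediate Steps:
$W{\left(a \right)} = a^{2}$
$V = 6$ ($V = \frac{6}{1} = 6 \cdot 1 = 6$)
$B{\left(Z,O \right)} = 5 + Z O^{3}$ ($B{\left(Z,O \right)} = O^{2} Z O + 5 = Z O^{2} O + 5 = Z O^{3} + 5 = 5 + Z O^{3}$)
$53 B{\left(4,V \right)} = 53 \left(5 + 4 \cdot 6^{3}\right) = 53 \left(5 + 4 \cdot 216\right) = 53 \left(5 + 864\right) = 53 \cdot 869 = 46057$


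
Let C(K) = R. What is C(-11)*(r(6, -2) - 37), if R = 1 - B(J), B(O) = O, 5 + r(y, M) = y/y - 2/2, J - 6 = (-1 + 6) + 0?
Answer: 420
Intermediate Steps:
J = 11 (J = 6 + ((-1 + 6) + 0) = 6 + (5 + 0) = 6 + 5 = 11)
r(y, M) = -5 (r(y, M) = -5 + (y/y - 2/2) = -5 + (1 - 2*½) = -5 + (1 - 1) = -5 + 0 = -5)
R = -10 (R = 1 - 1*11 = 1 - 11 = -10)
C(K) = -10
C(-11)*(r(6, -2) - 37) = -10*(-5 - 37) = -10*(-42) = 420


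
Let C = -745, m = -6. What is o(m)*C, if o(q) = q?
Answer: 4470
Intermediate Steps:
o(m)*C = -6*(-745) = 4470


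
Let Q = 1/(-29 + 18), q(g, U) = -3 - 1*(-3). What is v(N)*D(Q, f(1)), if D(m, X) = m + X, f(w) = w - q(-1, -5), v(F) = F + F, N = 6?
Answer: 120/11 ≈ 10.909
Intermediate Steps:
v(F) = 2*F
q(g, U) = 0 (q(g, U) = -3 + 3 = 0)
f(w) = w (f(w) = w - 1*0 = w + 0 = w)
Q = -1/11 (Q = 1/(-11) = -1/11 ≈ -0.090909)
D(m, X) = X + m
v(N)*D(Q, f(1)) = (2*6)*(1 - 1/11) = 12*(10/11) = 120/11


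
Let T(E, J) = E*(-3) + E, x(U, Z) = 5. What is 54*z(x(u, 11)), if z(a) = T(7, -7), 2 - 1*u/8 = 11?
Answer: -756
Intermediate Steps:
u = -72 (u = 16 - 8*11 = 16 - 88 = -72)
T(E, J) = -2*E (T(E, J) = -3*E + E = -2*E)
z(a) = -14 (z(a) = -2*7 = -14)
54*z(x(u, 11)) = 54*(-14) = -756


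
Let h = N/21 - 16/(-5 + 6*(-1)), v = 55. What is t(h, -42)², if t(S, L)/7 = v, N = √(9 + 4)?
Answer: 148225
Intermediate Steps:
N = √13 ≈ 3.6056
h = 16/11 + √13/21 (h = √13/21 - 16/(-5 + 6*(-1)) = √13*(1/21) - 16/(-5 - 6) = √13/21 - 16/(-11) = √13/21 - 16*(-1/11) = √13/21 + 16/11 = 16/11 + √13/21 ≈ 1.6262)
t(S, L) = 385 (t(S, L) = 7*55 = 385)
t(h, -42)² = 385² = 148225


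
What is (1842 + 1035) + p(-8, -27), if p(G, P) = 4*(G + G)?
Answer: 2813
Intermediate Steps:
p(G, P) = 8*G (p(G, P) = 4*(2*G) = 8*G)
(1842 + 1035) + p(-8, -27) = (1842 + 1035) + 8*(-8) = 2877 - 64 = 2813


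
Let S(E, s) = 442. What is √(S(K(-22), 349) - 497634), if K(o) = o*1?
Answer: 2*I*√124298 ≈ 705.12*I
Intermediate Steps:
K(o) = o
√(S(K(-22), 349) - 497634) = √(442 - 497634) = √(-497192) = 2*I*√124298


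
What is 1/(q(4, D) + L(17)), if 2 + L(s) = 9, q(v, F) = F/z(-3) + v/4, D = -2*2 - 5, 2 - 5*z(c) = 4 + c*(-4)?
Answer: 14/157 ≈ 0.089172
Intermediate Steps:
z(c) = -⅖ + 4*c/5 (z(c) = ⅖ - (4 + c*(-4))/5 = ⅖ - (4 - 4*c)/5 = ⅖ + (-⅘ + 4*c/5) = -⅖ + 4*c/5)
D = -9 (D = -4 - 5 = -9)
q(v, F) = -5*F/14 + v/4 (q(v, F) = F/(-⅖ + (⅘)*(-3)) + v/4 = F/(-⅖ - 12/5) + v*(¼) = F/(-14/5) + v/4 = F*(-5/14) + v/4 = -5*F/14 + v/4)
L(s) = 7 (L(s) = -2 + 9 = 7)
1/(q(4, D) + L(17)) = 1/((-5/14*(-9) + (¼)*4) + 7) = 1/((45/14 + 1) + 7) = 1/(59/14 + 7) = 1/(157/14) = 14/157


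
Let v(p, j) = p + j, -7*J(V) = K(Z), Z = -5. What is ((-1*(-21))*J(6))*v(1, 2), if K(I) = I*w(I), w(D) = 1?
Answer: 45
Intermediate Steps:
K(I) = I (K(I) = I*1 = I)
J(V) = 5/7 (J(V) = -1/7*(-5) = 5/7)
v(p, j) = j + p
((-1*(-21))*J(6))*v(1, 2) = (-1*(-21)*(5/7))*(2 + 1) = (21*(5/7))*3 = 15*3 = 45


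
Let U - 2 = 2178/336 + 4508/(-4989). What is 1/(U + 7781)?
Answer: 279384/2176004231 ≈ 0.00012839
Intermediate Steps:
U = 2117327/279384 (U = 2 + (2178/336 + 4508/(-4989)) = 2 + (2178*(1/336) + 4508*(-1/4989)) = 2 + (363/56 - 4508/4989) = 2 + 1558559/279384 = 2117327/279384 ≈ 7.5786)
1/(U + 7781) = 1/(2117327/279384 + 7781) = 1/(2176004231/279384) = 279384/2176004231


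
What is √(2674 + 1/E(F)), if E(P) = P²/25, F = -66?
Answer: √11647969/66 ≈ 51.711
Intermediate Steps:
E(P) = P²/25 (E(P) = P²*(1/25) = P²/25)
√(2674 + 1/E(F)) = √(2674 + 1/((1/25)*(-66)²)) = √(2674 + 1/((1/25)*4356)) = √(2674 + 1/(4356/25)) = √(2674 + 25/4356) = √(11647969/4356) = √11647969/66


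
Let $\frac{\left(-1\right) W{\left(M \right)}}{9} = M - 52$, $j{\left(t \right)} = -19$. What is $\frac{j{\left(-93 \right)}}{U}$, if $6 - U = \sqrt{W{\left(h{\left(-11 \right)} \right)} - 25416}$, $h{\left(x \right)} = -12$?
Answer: $- \frac{19}{4146} - \frac{19 i \sqrt{690}}{4146} \approx -0.0045827 - 0.12038 i$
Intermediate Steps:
$W{\left(M \right)} = 468 - 9 M$ ($W{\left(M \right)} = - 9 \left(M - 52\right) = - 9 \left(-52 + M\right) = 468 - 9 M$)
$U = 6 - 6 i \sqrt{690}$ ($U = 6 - \sqrt{\left(468 - -108\right) - 25416} = 6 - \sqrt{\left(468 + 108\right) - 25416} = 6 - \sqrt{576 - 25416} = 6 - \sqrt{-24840} = 6 - 6 i \sqrt{690} \approx 6.0 - 157.61 i$)
$\frac{j{\left(-93 \right)}}{U} = - \frac{19}{6 - 6 i \sqrt{690}}$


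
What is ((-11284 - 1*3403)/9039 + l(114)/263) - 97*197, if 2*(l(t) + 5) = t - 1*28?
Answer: -45430523212/2377257 ≈ -19110.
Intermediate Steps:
l(t) = -19 + t/2 (l(t) = -5 + (t - 1*28)/2 = -5 + (t - 28)/2 = -5 + (-28 + t)/2 = -5 + (-14 + t/2) = -19 + t/2)
((-11284 - 1*3403)/9039 + l(114)/263) - 97*197 = ((-11284 - 1*3403)/9039 + (-19 + (½)*114)/263) - 97*197 = ((-11284 - 3403)*(1/9039) + (-19 + 57)*(1/263)) - 19109 = (-14687*1/9039 + 38*(1/263)) - 19109 = (-14687/9039 + 38/263) - 19109 = -3519199/2377257 - 19109 = -45430523212/2377257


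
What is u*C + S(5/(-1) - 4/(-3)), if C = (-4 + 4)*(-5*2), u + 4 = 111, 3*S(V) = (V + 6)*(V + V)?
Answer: -154/27 ≈ -5.7037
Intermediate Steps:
S(V) = 2*V*(6 + V)/3 (S(V) = ((V + 6)*(V + V))/3 = ((6 + V)*(2*V))/3 = (2*V*(6 + V))/3 = 2*V*(6 + V)/3)
u = 107 (u = -4 + 111 = 107)
C = 0 (C = 0*(-10) = 0)
u*C + S(5/(-1) - 4/(-3)) = 107*0 + 2*(5/(-1) - 4/(-3))*(6 + (5/(-1) - 4/(-3)))/3 = 0 + 2*(5*(-1) - 4*(-⅓))*(6 + (5*(-1) - 4*(-⅓)))/3 = 0 + 2*(-5 + 4/3)*(6 + (-5 + 4/3))/3 = 0 + (⅔)*(-11/3)*(6 - 11/3) = 0 + (⅔)*(-11/3)*(7/3) = 0 - 154/27 = -154/27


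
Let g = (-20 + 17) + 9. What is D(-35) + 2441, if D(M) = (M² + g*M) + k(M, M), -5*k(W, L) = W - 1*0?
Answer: 3463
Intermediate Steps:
k(W, L) = -W/5 (k(W, L) = -(W - 1*0)/5 = -(W + 0)/5 = -W/5)
g = 6 (g = -3 + 9 = 6)
D(M) = M² + 29*M/5 (D(M) = (M² + 6*M) - M/5 = M² + 29*M/5)
D(-35) + 2441 = (⅕)*(-35)*(29 + 5*(-35)) + 2441 = (⅕)*(-35)*(29 - 175) + 2441 = (⅕)*(-35)*(-146) + 2441 = 1022 + 2441 = 3463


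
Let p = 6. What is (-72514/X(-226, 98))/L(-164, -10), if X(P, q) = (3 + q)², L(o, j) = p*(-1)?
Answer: 36257/30603 ≈ 1.1848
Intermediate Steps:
L(o, j) = -6 (L(o, j) = 6*(-1) = -6)
(-72514/X(-226, 98))/L(-164, -10) = -72514/(3 + 98)²/(-6) = -72514/(101²)*(-⅙) = -72514/10201*(-⅙) = 36257/30603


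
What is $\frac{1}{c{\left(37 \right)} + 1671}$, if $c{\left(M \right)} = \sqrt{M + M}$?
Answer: $\frac{1671}{2792167} - \frac{\sqrt{74}}{2792167} \approx 0.00059538$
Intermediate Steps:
$c{\left(M \right)} = \sqrt{2} \sqrt{M}$ ($c{\left(M \right)} = \sqrt{2 M} = \sqrt{2} \sqrt{M}$)
$\frac{1}{c{\left(37 \right)} + 1671} = \frac{1}{\sqrt{2} \sqrt{37} + 1671} = \frac{1}{\sqrt{74} + 1671} = \frac{1}{1671 + \sqrt{74}}$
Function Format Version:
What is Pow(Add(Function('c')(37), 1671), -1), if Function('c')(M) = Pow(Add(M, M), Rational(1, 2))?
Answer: Add(Rational(1671, 2792167), Mul(Rational(-1, 2792167), Pow(74, Rational(1, 2)))) ≈ 0.00059538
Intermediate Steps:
Function('c')(M) = Mul(Pow(2, Rational(1, 2)), Pow(M, Rational(1, 2))) (Function('c')(M) = Pow(Mul(2, M), Rational(1, 2)) = Mul(Pow(2, Rational(1, 2)), Pow(M, Rational(1, 2))))
Pow(Add(Function('c')(37), 1671), -1) = Pow(Add(Mul(Pow(2, Rational(1, 2)), Pow(37, Rational(1, 2))), 1671), -1) = Pow(Add(Pow(74, Rational(1, 2)), 1671), -1) = Pow(Add(1671, Pow(74, Rational(1, 2))), -1)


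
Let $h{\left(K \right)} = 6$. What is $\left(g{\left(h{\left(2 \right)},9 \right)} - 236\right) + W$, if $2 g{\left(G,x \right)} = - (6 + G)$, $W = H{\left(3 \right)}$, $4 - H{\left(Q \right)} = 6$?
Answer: $-244$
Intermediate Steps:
$H{\left(Q \right)} = -2$ ($H{\left(Q \right)} = 4 - 6 = -2$)
$W = -2$
$g{\left(G,x \right)} = -3 - \frac{G}{2}$ ($g{\left(G,x \right)} = \frac{\left(-1\right) \left(6 + G\right)}{2} = \frac{-6 - G}{2} = -3 - \frac{G}{2}$)
$\left(g{\left(h{\left(2 \right)},9 \right)} - 236\right) + W = \left(\left(-3 - 3\right) - 236\right) - 2 = \left(-6 - 236\right) - 2 = -242 - 2 = -244$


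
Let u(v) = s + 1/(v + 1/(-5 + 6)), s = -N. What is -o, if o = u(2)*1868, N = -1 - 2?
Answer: -18680/3 ≈ -6226.7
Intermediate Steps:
N = -3
s = 3 (s = -1*(-3) = 3)
u(v) = 3 + 1/(1 + v) (u(v) = 3 + 1/(v + 1/(-5 + 6)) = 3 + 1/(v + 1/1) = 3 + 1/(v + 1) = 3 + 1/(1 + v))
o = 18680/3 (o = ((4 + 3*2)/(1 + 2))*1868 = ((4 + 6)/3)*1868 = ((⅓)*10)*1868 = (10/3)*1868 = 18680/3 ≈ 6226.7)
-o = -1*18680/3 = -18680/3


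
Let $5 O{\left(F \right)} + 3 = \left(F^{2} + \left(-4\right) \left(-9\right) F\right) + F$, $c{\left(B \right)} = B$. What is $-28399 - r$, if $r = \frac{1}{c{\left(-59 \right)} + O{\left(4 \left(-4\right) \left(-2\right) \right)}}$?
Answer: $- \frac{10848419}{382} \approx -28399.0$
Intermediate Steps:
$O{\left(F \right)} = - \frac{3}{5} + \frac{F^{2}}{5} + \frac{37 F}{5}$ ($O{\left(F \right)} = - \frac{3}{5} + \frac{\left(F^{2} + \left(-4\right) \left(-9\right) F\right) + F}{5} = - \frac{3}{5} + \frac{\left(F^{2} + 36 F\right) + F}{5} = - \frac{3}{5} + \frac{F^{2} + 37 F}{5} = - \frac{3}{5} + \left(\frac{F^{2}}{5} + \frac{37 F}{5}\right) = - \frac{3}{5} + \frac{F^{2}}{5} + \frac{37 F}{5}$)
$r = \frac{1}{382}$ ($r = \frac{1}{-59 + \left(- \frac{3}{5} + \frac{\left(4 \left(-4\right) \left(-2\right)\right)^{2}}{5} + \frac{37 \cdot 4 \left(-4\right) \left(-2\right)}{5}\right)} = \frac{1}{-59 + \left(- \frac{3}{5} + \frac{\left(\left(-16\right) \left(-2\right)\right)^{2}}{5} + \frac{37 \left(\left(-16\right) \left(-2\right)\right)}{5}\right)} = \frac{1}{-59 + \left(- \frac{3}{5} + \frac{32^{2}}{5} + \frac{37}{5} \cdot 32\right)} = \frac{1}{-59 + \left(- \frac{3}{5} + \frac{1}{5} \cdot 1024 + \frac{1184}{5}\right)} = \frac{1}{-59 + \left(- \frac{3}{5} + \frac{1024}{5} + \frac{1184}{5}\right)} = \frac{1}{-59 + 441} = \frac{1}{382} \approx 0.0026178$)
$-28399 - r = -28399 - \frac{1}{382} = - \frac{10848419}{382}$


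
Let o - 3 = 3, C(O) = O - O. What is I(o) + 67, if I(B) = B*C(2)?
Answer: 67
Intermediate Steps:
C(O) = 0
o = 6 (o = 3 + 3 = 6)
I(B) = 0 (I(B) = B*0 = 0)
I(o) + 67 = 0 + 67 = 67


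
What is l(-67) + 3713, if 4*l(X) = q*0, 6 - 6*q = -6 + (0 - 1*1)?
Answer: 3713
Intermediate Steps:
q = 13/6 (q = 1 - (-6 + (0 - 1*1))/6 = 1 - (-6 + (0 - 1))/6 = 1 - (-6 - 1)/6 = 1 - ⅙*(-7) = 1 + 7/6 = 13/6 ≈ 2.1667)
l(X) = 0 (l(X) = ((13/6)*0)/4 = (¼)*0 = 0)
l(-67) + 3713 = 0 + 3713 = 3713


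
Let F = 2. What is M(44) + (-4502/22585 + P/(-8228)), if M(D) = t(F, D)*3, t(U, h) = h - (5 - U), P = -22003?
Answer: 23316909039/185829380 ≈ 125.47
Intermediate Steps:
t(U, h) = -5 + U + h (t(U, h) = h + (-5 + U) = -5 + U + h)
M(D) = -9 + 3*D (M(D) = (-5 + 2 + D)*3 = (-3 + D)*3 = -9 + 3*D)
M(44) + (-4502/22585 + P/(-8228)) = (-9 + 3*44) + (-4502/22585 - 22003/(-8228)) = (-9 + 132) + (-4502*1/22585 - 22003*(-1/8228)) = 123 + (-4502/22585 + 22003/8228) = 123 + 459895299/185829380 = 23316909039/185829380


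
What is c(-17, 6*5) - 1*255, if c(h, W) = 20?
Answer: -235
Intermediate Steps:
c(-17, 6*5) - 1*255 = 20 - 1*255 = 20 - 255 = -235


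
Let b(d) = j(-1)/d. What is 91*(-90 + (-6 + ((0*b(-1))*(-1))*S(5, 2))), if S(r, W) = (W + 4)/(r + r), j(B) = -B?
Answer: -8736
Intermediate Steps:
b(d) = 1/d (b(d) = (-1*(-1))/d = 1/d)
S(r, W) = (4 + W)/(2*r) (S(r, W) = (4 + W)/((2*r)) = (4 + W)*(1/(2*r)) = (4 + W)/(2*r))
91*(-90 + (-6 + ((0*b(-1))*(-1))*S(5, 2))) = 91*(-90 + (-6 + ((0/(-1))*(-1))*((½)*(4 + 2)/5))) = 91*(-90 + (-6 + ((0*(-1))*(-1))*((½)*(⅕)*6))) = 91*(-90 + (-6 + (0*(-1))*(⅗))) = 91*(-90 + (-6 + 0*(⅗))) = 91*(-90 + (-6 + 0)) = 91*(-90 - 6) = 91*(-96) = -8736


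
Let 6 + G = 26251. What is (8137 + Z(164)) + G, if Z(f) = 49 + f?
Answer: 34595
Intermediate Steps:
G = 26245 (G = -6 + 26251 = 26245)
(8137 + Z(164)) + G = (8137 + (49 + 164)) + 26245 = (8137 + 213) + 26245 = 8350 + 26245 = 34595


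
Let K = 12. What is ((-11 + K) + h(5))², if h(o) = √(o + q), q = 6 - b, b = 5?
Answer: (1 + √6)² ≈ 11.899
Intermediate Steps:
q = 1 (q = 6 - 1*5 = 6 - 5 = 1)
h(o) = √(1 + o) (h(o) = √(o + 1) = √(1 + o))
((-11 + K) + h(5))² = ((-11 + 12) + √(1 + 5))² = (1 + √6)²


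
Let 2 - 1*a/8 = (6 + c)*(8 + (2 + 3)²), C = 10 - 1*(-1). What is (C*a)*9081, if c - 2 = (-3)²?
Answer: -446712552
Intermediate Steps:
c = 11 (c = 2 + (-3)² = 2 + 9 = 11)
C = 11 (C = 10 + 1 = 11)
a = -4472 (a = 16 - 8*(6 + 11)*(8 + (2 + 3)²) = 16 - 136*(8 + 5²) = 16 - 136*(8 + 25) = 16 - 136*33 = 16 - 8*561 = 16 - 4488 = -4472)
(C*a)*9081 = (11*(-4472))*9081 = -49192*9081 = -446712552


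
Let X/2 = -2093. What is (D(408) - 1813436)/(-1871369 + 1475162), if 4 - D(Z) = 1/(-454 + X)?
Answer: 8414324479/1838400480 ≈ 4.5770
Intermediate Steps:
X = -4186 (X = 2*(-2093) = -4186)
D(Z) = 18561/4640 (D(Z) = 4 - 1/(-454 - 4186) = 4 - 1/(-4640) = 4 - 1*(-1/4640) = 4 + 1/4640 = 18561/4640)
(D(408) - 1813436)/(-1871369 + 1475162) = (18561/4640 - 1813436)/(-1871369 + 1475162) = -8414324479/4640/(-396207) = -8414324479/4640*(-1/396207) = 8414324479/1838400480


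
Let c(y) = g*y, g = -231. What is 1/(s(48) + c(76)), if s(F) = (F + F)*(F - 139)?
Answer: -1/26292 ≈ -3.8034e-5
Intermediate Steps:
s(F) = 2*F*(-139 + F) (s(F) = (2*F)*(-139 + F) = 2*F*(-139 + F))
c(y) = -231*y
1/(s(48) + c(76)) = 1/(2*48*(-139 + 48) - 231*76) = 1/(2*48*(-91) - 17556) = 1/(-8736 - 17556) = 1/(-26292) = -1/26292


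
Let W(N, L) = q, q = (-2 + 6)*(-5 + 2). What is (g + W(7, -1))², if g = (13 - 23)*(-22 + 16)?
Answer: 2304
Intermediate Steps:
q = -12 (q = 4*(-3) = -12)
W(N, L) = -12
g = 60 (g = -10*(-6) = 60)
(g + W(7, -1))² = (60 - 12)² = 48² = 2304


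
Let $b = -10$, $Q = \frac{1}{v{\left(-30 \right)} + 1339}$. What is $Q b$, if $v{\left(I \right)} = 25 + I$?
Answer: $- \frac{5}{667} \approx -0.0074963$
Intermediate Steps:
$Q = \frac{1}{1334}$ ($Q = \frac{1}{\left(25 - 30\right) + 1339} = \frac{1}{-5 + 1339} = \frac{1}{1334} \approx 0.00074963$)
$Q b = \frac{1}{1334} \left(-10\right) = - \frac{5}{667}$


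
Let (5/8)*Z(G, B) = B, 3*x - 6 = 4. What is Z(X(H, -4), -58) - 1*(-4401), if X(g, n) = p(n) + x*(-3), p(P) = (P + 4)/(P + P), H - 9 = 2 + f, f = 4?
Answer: 21541/5 ≈ 4308.2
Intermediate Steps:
x = 10/3 (x = 2 + (⅓)*4 = 2 + 4/3 = 10/3 ≈ 3.3333)
H = 15 (H = 9 + (2 + 4) = 9 + 6 = 15)
p(P) = (4 + P)/(2*P) (p(P) = (4 + P)/((2*P)) = (4 + P)*(1/(2*P)) = (4 + P)/(2*P))
X(g, n) = -10 + (4 + n)/(2*n) (X(g, n) = (4 + n)/(2*n) + (10/3)*(-3) = (4 + n)/(2*n) - 10 = -10 + (4 + n)/(2*n))
Z(G, B) = 8*B/5
Z(X(H, -4), -58) - 1*(-4401) = (8/5)*(-58) - 1*(-4401) = -464/5 + 4401 = 21541/5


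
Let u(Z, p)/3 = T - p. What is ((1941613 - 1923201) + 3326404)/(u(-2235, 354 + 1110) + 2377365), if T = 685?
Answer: 836204/593757 ≈ 1.4083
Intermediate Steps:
u(Z, p) = 2055 - 3*p (u(Z, p) = 3*(685 - p) = 2055 - 3*p)
((1941613 - 1923201) + 3326404)/(u(-2235, 354 + 1110) + 2377365) = ((1941613 - 1923201) + 3326404)/((2055 - 3*(354 + 1110)) + 2377365) = (18412 + 3326404)/((2055 - 3*1464) + 2377365) = 3344816/((2055 - 4392) + 2377365) = 3344816/(-2337 + 2377365) = 3344816/2375028 = 3344816*(1/2375028) = 836204/593757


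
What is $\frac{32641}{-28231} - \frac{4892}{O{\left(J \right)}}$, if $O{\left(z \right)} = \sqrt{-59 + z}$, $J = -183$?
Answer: $- \frac{4663}{4033} + \frac{2446 i \sqrt{2}}{11} \approx -1.1562 + 314.47 i$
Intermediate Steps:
$\frac{32641}{-28231} - \frac{4892}{O{\left(J \right)}} = \frac{32641}{-28231} - \frac{4892}{\sqrt{-59 - 183}} = 32641 \left(- \frac{1}{28231}\right) - \frac{4892}{\sqrt{-242}} = - \frac{4663}{4033} - \frac{4892}{11 i \sqrt{2}} = - \frac{4663}{4033} - 4892 \left(- \frac{i \sqrt{2}}{22}\right) = - \frac{4663}{4033} + \frac{2446 i \sqrt{2}}{11}$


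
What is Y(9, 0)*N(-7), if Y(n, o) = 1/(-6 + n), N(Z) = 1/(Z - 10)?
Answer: -1/51 ≈ -0.019608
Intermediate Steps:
N(Z) = 1/(-10 + Z)
Y(9, 0)*N(-7) = 1/((-6 + 9)*(-10 - 7)) = 1/(3*(-17)) = (⅓)*(-1/17) = -1/51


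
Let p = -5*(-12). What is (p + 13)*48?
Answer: 3504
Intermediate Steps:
p = 60
(p + 13)*48 = (60 + 13)*48 = 73*48 = 3504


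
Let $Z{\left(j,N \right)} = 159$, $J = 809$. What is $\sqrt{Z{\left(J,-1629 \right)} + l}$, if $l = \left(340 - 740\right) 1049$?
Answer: $i \sqrt{419441} \approx 647.64 i$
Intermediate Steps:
$l = -419600$ ($l = \left(-400\right) 1049 = -419600$)
$\sqrt{Z{\left(J,-1629 \right)} + l} = \sqrt{159 - 419600} = \sqrt{-419441} = i \sqrt{419441}$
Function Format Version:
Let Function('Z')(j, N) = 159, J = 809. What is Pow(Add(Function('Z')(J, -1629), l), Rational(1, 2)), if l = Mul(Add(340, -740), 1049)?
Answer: Mul(I, Pow(419441, Rational(1, 2))) ≈ Mul(647.64, I)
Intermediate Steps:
l = -419600 (l = Mul(-400, 1049) = -419600)
Pow(Add(Function('Z')(J, -1629), l), Rational(1, 2)) = Pow(Add(159, -419600), Rational(1, 2)) = Pow(-419441, Rational(1, 2)) = Mul(I, Pow(419441, Rational(1, 2)))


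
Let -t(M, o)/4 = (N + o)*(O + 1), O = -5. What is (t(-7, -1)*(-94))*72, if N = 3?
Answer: -216576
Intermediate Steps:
t(M, o) = 48 + 16*o (t(M, o) = -4*(3 + o)*(-5 + 1) = -4*(3 + o)*(-4) = -4*(-12 - 4*o) = 48 + 16*o)
(t(-7, -1)*(-94))*72 = ((48 + 16*(-1))*(-94))*72 = ((48 - 16)*(-94))*72 = (32*(-94))*72 = -3008*72 = -216576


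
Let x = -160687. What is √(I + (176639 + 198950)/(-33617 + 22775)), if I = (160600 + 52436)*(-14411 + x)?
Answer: I*√4384832327432616930/10842 ≈ 1.9314e+5*I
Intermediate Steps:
I = -37302177528 (I = (160600 + 52436)*(-14411 - 160687) = 213036*(-175098) = -37302177528)
√(I + (176639 + 198950)/(-33617 + 22775)) = √(-37302177528 + (176639 + 198950)/(-33617 + 22775)) = √(-37302177528 + 375589/(-10842)) = √(-37302177528 + 375589*(-1/10842)) = √(-37302177528 - 375589/10842) = √(-404430209134165/10842) = I*√4384832327432616930/10842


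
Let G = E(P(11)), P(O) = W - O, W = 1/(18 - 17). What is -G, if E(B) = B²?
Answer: -100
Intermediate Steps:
W = 1 (W = 1/1 = 1)
P(O) = 1 - O
G = 100 (G = (1 - 1*11)² = (1 - 11)² = (-10)² = 100)
-G = -1*100 = -100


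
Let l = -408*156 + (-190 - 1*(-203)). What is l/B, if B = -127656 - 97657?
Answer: 5785/20483 ≈ 0.28243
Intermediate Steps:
B = -225313
l = -63635 (l = -63648 + (-190 + 203) = -63648 + 13 = -63635)
l/B = -63635/(-225313) = -63635*(-1/225313) = 5785/20483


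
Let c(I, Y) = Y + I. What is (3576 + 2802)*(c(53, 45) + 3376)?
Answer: 22157172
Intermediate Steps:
c(I, Y) = I + Y
(3576 + 2802)*(c(53, 45) + 3376) = (3576 + 2802)*((53 + 45) + 3376) = 6378*(98 + 3376) = 6378*3474 = 22157172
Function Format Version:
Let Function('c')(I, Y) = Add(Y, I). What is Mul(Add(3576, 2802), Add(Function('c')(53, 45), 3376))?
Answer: 22157172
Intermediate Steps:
Function('c')(I, Y) = Add(I, Y)
Mul(Add(3576, 2802), Add(Function('c')(53, 45), 3376)) = Mul(Add(3576, 2802), Add(Add(53, 45), 3376)) = Mul(6378, Add(98, 3376)) = Mul(6378, 3474) = 22157172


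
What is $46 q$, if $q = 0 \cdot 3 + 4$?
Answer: $184$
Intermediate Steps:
$q = 4$ ($q = 0 + 4 = 4$)
$46 q = 46 \cdot 4 = 184$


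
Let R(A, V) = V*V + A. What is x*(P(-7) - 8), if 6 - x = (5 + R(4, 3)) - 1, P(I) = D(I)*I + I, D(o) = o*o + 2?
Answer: 4092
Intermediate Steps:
D(o) = 2 + o² (D(o) = o² + 2 = 2 + o²)
R(A, V) = A + V² (R(A, V) = V² + A = A + V²)
P(I) = I + I*(2 + I²) (P(I) = (2 + I²)*I + I = I*(2 + I²) + I = I + I*(2 + I²))
x = -11 (x = 6 - ((5 + (4 + 3²)) - 1) = 6 - ((5 + (4 + 9)) - 1) = 6 - ((5 + 13) - 1) = 6 - (18 - 1) = 6 - 1*17 = 6 - 17 = -11)
x*(P(-7) - 8) = -11*(-7*(3 + (-7)²) - 8) = -11*(-7*(3 + 49) - 8) = -11*(-7*52 - 8) = -11*(-364 - 8) = -11*(-372) = 4092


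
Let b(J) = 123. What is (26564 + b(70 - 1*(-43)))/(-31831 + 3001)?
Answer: -26687/28830 ≈ -0.92567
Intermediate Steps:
(26564 + b(70 - 1*(-43)))/(-31831 + 3001) = (26564 + 123)/(-31831 + 3001) = 26687/(-28830) = 26687*(-1/28830) = -26687/28830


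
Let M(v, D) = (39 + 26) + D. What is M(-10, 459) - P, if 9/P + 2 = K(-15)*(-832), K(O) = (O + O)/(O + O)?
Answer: 145675/278 ≈ 524.01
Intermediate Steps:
M(v, D) = 65 + D
K(O) = 1 (K(O) = (2*O)/((2*O)) = (2*O)*(1/(2*O)) = 1)
P = -3/278 (P = 9/(-2 + 1*(-832)) = 9/(-2 - 832) = 9/(-834) = 9*(-1/834) = -3/278 ≈ -0.010791)
M(-10, 459) - P = (65 + 459) - 1*(-3/278) = 524 + 3/278 = 145675/278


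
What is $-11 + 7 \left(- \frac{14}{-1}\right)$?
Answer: $87$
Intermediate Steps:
$-11 + 7 \left(- \frac{14}{-1}\right) = -11 + 7 \left(\left(-14\right) \left(-1\right)\right) = -11 + 7 \cdot 14 = -11 + 98 = 87$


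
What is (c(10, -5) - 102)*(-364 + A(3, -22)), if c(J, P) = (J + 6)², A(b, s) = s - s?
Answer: -56056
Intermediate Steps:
A(b, s) = 0
c(J, P) = (6 + J)²
(c(10, -5) - 102)*(-364 + A(3, -22)) = ((6 + 10)² - 102)*(-364 + 0) = (16² - 102)*(-364) = (256 - 102)*(-364) = 154*(-364) = -56056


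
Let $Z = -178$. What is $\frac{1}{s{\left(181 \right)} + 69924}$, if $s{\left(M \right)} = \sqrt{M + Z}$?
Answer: $\frac{23308}{1629788591} - \frac{\sqrt{3}}{4889365773} \approx 1.4301 \cdot 10^{-5}$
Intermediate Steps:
$s{\left(M \right)} = \sqrt{-178 + M}$ ($s{\left(M \right)} = \sqrt{M - 178} = \sqrt{-178 + M}$)
$\frac{1}{s{\left(181 \right)} + 69924} = \frac{1}{\sqrt{-178 + 181} + 69924} = \frac{1}{\sqrt{3} + 69924} = \frac{1}{69924 + \sqrt{3}}$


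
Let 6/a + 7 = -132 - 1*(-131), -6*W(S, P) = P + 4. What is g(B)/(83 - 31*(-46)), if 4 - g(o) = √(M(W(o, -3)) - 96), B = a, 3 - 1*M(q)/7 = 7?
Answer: 4/1509 - 2*I*√31/1509 ≈ 0.0026508 - 0.0073794*I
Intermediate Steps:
W(S, P) = -⅔ - P/6 (W(S, P) = -(P + 4)/6 = -(4 + P)/6 = -⅔ - P/6)
M(q) = -28 (M(q) = 21 - 7*7 = 21 - 49 = -28)
a = -¾ (a = 6/(-7 + (-132 - 1*(-131))) = 6/(-7 + (-132 + 131)) = 6/(-7 - 1) = 6/(-8) = 6*(-⅛) = -¾ ≈ -0.75000)
B = -¾ ≈ -0.75000
g(o) = 4 - 2*I*√31 (g(o) = 4 - √(-28 - 96) = 4 - √(-124) = 4 - 2*I*√31)
g(B)/(83 - 31*(-46)) = (4 - 2*I*√31)/(83 - 31*(-46)) = (4 - 2*I*√31)/(83 + 1426) = (4 - 2*I*√31)/1509 = (4 - 2*I*√31)*(1/1509) = 4/1509 - 2*I*√31/1509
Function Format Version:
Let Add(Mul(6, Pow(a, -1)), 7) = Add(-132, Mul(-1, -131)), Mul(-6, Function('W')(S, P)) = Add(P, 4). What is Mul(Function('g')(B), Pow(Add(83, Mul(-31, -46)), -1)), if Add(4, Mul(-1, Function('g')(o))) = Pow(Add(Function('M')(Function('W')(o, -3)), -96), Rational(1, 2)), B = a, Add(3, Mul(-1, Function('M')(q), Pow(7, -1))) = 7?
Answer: Add(Rational(4, 1509), Mul(Rational(-2, 1509), I, Pow(31, Rational(1, 2)))) ≈ Add(0.0026508, Mul(-0.0073794, I))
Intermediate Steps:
Function('W')(S, P) = Add(Rational(-2, 3), Mul(Rational(-1, 6), P)) (Function('W')(S, P) = Mul(Rational(-1, 6), Add(P, 4)) = Mul(Rational(-1, 6), Add(4, P)) = Add(Rational(-2, 3), Mul(Rational(-1, 6), P)))
Function('M')(q) = -28 (Function('M')(q) = Add(21, Mul(-7, 7)) = Add(21, -49) = -28)
a = Rational(-3, 4) (a = Mul(6, Pow(Add(-7, Add(-132, Mul(-1, -131))), -1)) = Mul(6, Pow(Add(-7, Add(-132, 131)), -1)) = Mul(6, Pow(Add(-7, -1), -1)) = Mul(6, Pow(-8, -1)) = Mul(6, Rational(-1, 8)) = Rational(-3, 4) ≈ -0.75000)
B = Rational(-3, 4) ≈ -0.75000
Function('g')(o) = Add(4, Mul(-2, I, Pow(31, Rational(1, 2)))) (Function('g')(o) = Add(4, Mul(-1, Pow(Add(-28, -96), Rational(1, 2)))) = Add(4, Mul(-1, Pow(-124, Rational(1, 2)))) = Add(4, Mul(-1, Mul(2, I, Pow(31, Rational(1, 2))))) = Add(4, Mul(-2, I, Pow(31, Rational(1, 2)))))
Mul(Function('g')(B), Pow(Add(83, Mul(-31, -46)), -1)) = Mul(Add(4, Mul(-2, I, Pow(31, Rational(1, 2)))), Pow(Add(83, Mul(-31, -46)), -1)) = Mul(Add(4, Mul(-2, I, Pow(31, Rational(1, 2)))), Pow(Add(83, 1426), -1)) = Mul(Add(4, Mul(-2, I, Pow(31, Rational(1, 2)))), Pow(1509, -1)) = Mul(Add(4, Mul(-2, I, Pow(31, Rational(1, 2)))), Rational(1, 1509)) = Add(Rational(4, 1509), Mul(Rational(-2, 1509), I, Pow(31, Rational(1, 2))))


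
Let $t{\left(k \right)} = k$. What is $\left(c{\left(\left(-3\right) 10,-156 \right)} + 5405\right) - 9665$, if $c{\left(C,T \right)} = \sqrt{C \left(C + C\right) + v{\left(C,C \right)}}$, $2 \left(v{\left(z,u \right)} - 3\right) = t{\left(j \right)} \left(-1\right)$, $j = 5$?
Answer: $-4260 + \frac{\sqrt{7202}}{2} \approx -4217.6$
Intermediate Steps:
$v{\left(z,u \right)} = \frac{1}{2}$ ($v{\left(z,u \right)} = 3 + \frac{5 \left(-1\right)}{2} = 3 + \frac{1}{2} \left(-5\right) = 3 - \frac{5}{2} = \frac{1}{2}$)
$c{\left(C,T \right)} = \sqrt{\frac{1}{2} + 2 C^{2}}$ ($c{\left(C,T \right)} = \sqrt{C \left(C + C\right) + \frac{1}{2}} = \sqrt{C 2 C + \frac{1}{2}} = \sqrt{2 C^{2} + \frac{1}{2}} = \sqrt{\frac{1}{2} + 2 C^{2}}$)
$\left(c{\left(\left(-3\right) 10,-156 \right)} + 5405\right) - 9665 = \left(\frac{\sqrt{2 + 8 \left(\left(-3\right) 10\right)^{2}}}{2} + 5405\right) - 9665 = \left(\frac{\sqrt{2 + 8 \left(-30\right)^{2}}}{2} + 5405\right) - 9665 = \left(\frac{\sqrt{2 + 8 \cdot 900}}{2} + 5405\right) - 9665 = \left(\frac{\sqrt{2 + 7200}}{2} + 5405\right) - 9665 = \left(\frac{\sqrt{7202}}{2} + 5405\right) - 9665 = \left(5405 + \frac{\sqrt{7202}}{2}\right) - 9665 = -4260 + \frac{\sqrt{7202}}{2}$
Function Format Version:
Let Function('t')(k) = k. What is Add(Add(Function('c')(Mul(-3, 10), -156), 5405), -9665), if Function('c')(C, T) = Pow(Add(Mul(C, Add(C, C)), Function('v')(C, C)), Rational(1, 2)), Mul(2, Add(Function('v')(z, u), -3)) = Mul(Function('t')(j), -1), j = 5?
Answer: Add(-4260, Mul(Rational(1, 2), Pow(7202, Rational(1, 2)))) ≈ -4217.6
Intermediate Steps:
Function('v')(z, u) = Rational(1, 2) (Function('v')(z, u) = Add(3, Mul(Rational(1, 2), Mul(5, -1))) = Add(3, Mul(Rational(1, 2), -5)) = Add(3, Rational(-5, 2)) = Rational(1, 2))
Function('c')(C, T) = Pow(Add(Rational(1, 2), Mul(2, Pow(C, 2))), Rational(1, 2)) (Function('c')(C, T) = Pow(Add(Mul(C, Add(C, C)), Rational(1, 2)), Rational(1, 2)) = Pow(Add(Mul(C, Mul(2, C)), Rational(1, 2)), Rational(1, 2)) = Pow(Add(Mul(2, Pow(C, 2)), Rational(1, 2)), Rational(1, 2)) = Pow(Add(Rational(1, 2), Mul(2, Pow(C, 2))), Rational(1, 2)))
Add(Add(Function('c')(Mul(-3, 10), -156), 5405), -9665) = Add(Add(Mul(Rational(1, 2), Pow(Add(2, Mul(8, Pow(Mul(-3, 10), 2))), Rational(1, 2))), 5405), -9665) = Add(Add(Mul(Rational(1, 2), Pow(Add(2, Mul(8, Pow(-30, 2))), Rational(1, 2))), 5405), -9665) = Add(Add(Mul(Rational(1, 2), Pow(Add(2, Mul(8, 900)), Rational(1, 2))), 5405), -9665) = Add(Add(Mul(Rational(1, 2), Pow(Add(2, 7200), Rational(1, 2))), 5405), -9665) = Add(Add(Mul(Rational(1, 2), Pow(7202, Rational(1, 2))), 5405), -9665) = Add(Add(5405, Mul(Rational(1, 2), Pow(7202, Rational(1, 2)))), -9665) = Add(-4260, Mul(Rational(1, 2), Pow(7202, Rational(1, 2))))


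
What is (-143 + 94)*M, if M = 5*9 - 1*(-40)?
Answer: -4165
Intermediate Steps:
M = 85 (M = 45 + 40 = 85)
(-143 + 94)*M = (-143 + 94)*85 = -49*85 = -4165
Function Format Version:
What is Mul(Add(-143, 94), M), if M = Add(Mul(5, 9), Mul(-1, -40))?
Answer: -4165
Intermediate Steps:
M = 85 (M = Add(45, 40) = 85)
Mul(Add(-143, 94), M) = Mul(Add(-143, 94), 85) = Mul(-49, 85) = -4165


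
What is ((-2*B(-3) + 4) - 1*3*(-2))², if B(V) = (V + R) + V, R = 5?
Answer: 144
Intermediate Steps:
B(V) = 5 + 2*V (B(V) = (V + 5) + V = (5 + V) + V = 5 + 2*V)
((-2*B(-3) + 4) - 1*3*(-2))² = ((-2*(5 + 2*(-3)) + 4) - 1*3*(-2))² = ((-2*(5 - 6) + 4) - 3*(-2))² = ((-2*(-1) + 4) + 6)² = ((2 + 4) + 6)² = (6 + 6)² = 12² = 144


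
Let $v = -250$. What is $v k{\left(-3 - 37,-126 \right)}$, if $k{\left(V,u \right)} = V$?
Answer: $10000$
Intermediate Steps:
$v k{\left(-3 - 37,-126 \right)} = - 250 \left(-3 - 37\right) = \left(-250\right) \left(-40\right) = 10000$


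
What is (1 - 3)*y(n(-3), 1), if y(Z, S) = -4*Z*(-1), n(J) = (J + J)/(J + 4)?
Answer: 48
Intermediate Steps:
n(J) = 2*J/(4 + J) (n(J) = (2*J)/(4 + J) = 2*J/(4 + J))
y(Z, S) = 4*Z
(1 - 3)*y(n(-3), 1) = (1 - 3)*(4*(2*(-3)/(4 - 3))) = -8*2*(-3)/1 = -8*2*(-3)*1 = -8*(-6) = -2*(-24) = 48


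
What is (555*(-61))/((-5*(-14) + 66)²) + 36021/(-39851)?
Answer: -2015400021/737084096 ≈ -2.7343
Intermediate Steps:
(555*(-61))/((-5*(-14) + 66)²) + 36021/(-39851) = -33855/(70 + 66)² + 36021*(-1/39851) = -33855/(136²) - 36021/39851 = -33855/18496 - 36021/39851 = -2015400021/737084096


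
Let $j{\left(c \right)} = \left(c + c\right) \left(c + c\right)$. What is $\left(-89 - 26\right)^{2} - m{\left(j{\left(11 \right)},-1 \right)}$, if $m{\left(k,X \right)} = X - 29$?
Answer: $13255$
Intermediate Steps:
$j{\left(c \right)} = 4 c^{2}$ ($j{\left(c \right)} = 2 c 2 c = 4 c^{2}$)
$m{\left(k,X \right)} = -29 + X$
$\left(-89 - 26\right)^{2} - m{\left(j{\left(11 \right)},-1 \right)} = \left(-89 - 26\right)^{2} - \left(-29 - 1\right) = \left(-115\right)^{2} - -30 = 13225 + 30 = 13255$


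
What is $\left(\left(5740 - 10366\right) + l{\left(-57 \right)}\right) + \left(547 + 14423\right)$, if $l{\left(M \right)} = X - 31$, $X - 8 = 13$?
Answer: $10334$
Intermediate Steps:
$X = 21$ ($X = 8 + 13 = 21$)
$l{\left(M \right)} = -10$ ($l{\left(M \right)} = 21 - 31 = -10$)
$\left(\left(5740 - 10366\right) + l{\left(-57 \right)}\right) + \left(547 + 14423\right) = \left(\left(5740 - 10366\right) - 10\right) + \left(547 + 14423\right) = \left(-4626 - 10\right) + 14970 = -4636 + 14970 = 10334$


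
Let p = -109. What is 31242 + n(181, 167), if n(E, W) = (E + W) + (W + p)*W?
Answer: 41276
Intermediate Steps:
n(E, W) = E + W + W*(-109 + W) (n(E, W) = (E + W) + (W - 109)*W = (E + W) + (-109 + W)*W = (E + W) + W*(-109 + W) = E + W + W*(-109 + W))
31242 + n(181, 167) = 31242 + (181 + 167² - 108*167) = 31242 + (181 + 27889 - 18036) = 31242 + 10034 = 41276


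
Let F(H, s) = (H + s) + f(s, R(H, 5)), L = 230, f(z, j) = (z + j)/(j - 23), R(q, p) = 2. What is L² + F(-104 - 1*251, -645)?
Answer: 1090543/21 ≈ 51931.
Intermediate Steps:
f(z, j) = (j + z)/(-23 + j)
F(H, s) = -2/21 + H + 20*s/21 (F(H, s) = (H + s) + (2 + s)/(-23 + 2) = (H + s) + (2 + s)/(-21) = (H + s) - (2 + s)/21 = (H + s) + (-2/21 - s/21) = -2/21 + H + 20*s/21)
L² + F(-104 - 1*251, -645) = 230² + (-2/21 + (-104 - 1*251) + (20/21)*(-645)) = 52900 + (-2/21 + (-104 - 251) - 4300/7) = 52900 + (-2/21 - 355 - 4300/7) = 52900 - 20357/21 = 1090543/21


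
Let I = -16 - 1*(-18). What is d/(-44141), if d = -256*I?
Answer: 512/44141 ≈ 0.011599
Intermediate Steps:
I = 2 (I = -16 + 18 = 2)
d = -512 (d = -256*2 = -512)
d/(-44141) = -512/(-44141) = -512*(-1/44141) = 512/44141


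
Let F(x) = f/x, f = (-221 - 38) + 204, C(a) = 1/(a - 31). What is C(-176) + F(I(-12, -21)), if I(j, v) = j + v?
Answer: 344/207 ≈ 1.6618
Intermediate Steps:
C(a) = 1/(-31 + a)
f = -55 (f = -259 + 204 = -55)
F(x) = -55/x
C(-176) + F(I(-12, -21)) = 1/(-31 - 176) - 55/(-12 - 21) = 1/(-207) - 55/(-33) = -1/207 - 55*(-1/33) = -1/207 + 5/3 = 344/207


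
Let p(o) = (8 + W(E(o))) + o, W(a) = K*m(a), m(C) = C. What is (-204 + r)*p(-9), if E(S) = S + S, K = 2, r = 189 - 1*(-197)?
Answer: -6734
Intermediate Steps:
r = 386 (r = 189 + 197 = 386)
E(S) = 2*S
W(a) = 2*a
p(o) = 8 + 5*o (p(o) = (8 + 2*(2*o)) + o = (8 + 4*o) + o = 8 + 5*o)
(-204 + r)*p(-9) = (-204 + 386)*(8 + 5*(-9)) = 182*(8 - 45) = 182*(-37) = -6734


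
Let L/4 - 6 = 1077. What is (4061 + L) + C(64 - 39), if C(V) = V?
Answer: 8418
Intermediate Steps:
L = 4332 (L = 24 + 4*1077 = 24 + 4308 = 4332)
(4061 + L) + C(64 - 39) = (4061 + 4332) + (64 - 39) = 8393 + 25 = 8418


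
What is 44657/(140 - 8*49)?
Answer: -44657/252 ≈ -177.21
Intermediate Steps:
44657/(140 - 8*49) = 44657/(140 - 392) = 44657/(-252) = 44657*(-1/252) = -44657/252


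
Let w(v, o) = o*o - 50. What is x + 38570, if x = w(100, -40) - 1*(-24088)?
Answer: 64208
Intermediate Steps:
w(v, o) = -50 + o² (w(v, o) = o² - 50 = -50 + o²)
x = 25638 (x = (-50 + (-40)²) - 1*(-24088) = (-50 + 1600) + 24088 = 1550 + 24088 = 25638)
x + 38570 = 25638 + 38570 = 64208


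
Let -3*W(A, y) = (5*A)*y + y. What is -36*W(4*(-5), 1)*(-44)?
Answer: 52272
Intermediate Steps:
W(A, y) = -y/3 - 5*A*y/3 (W(A, y) = -((5*A)*y + y)/3 = -(5*A*y + y)/3 = -(y + 5*A*y)/3 = -y/3 - 5*A*y/3)
-36*W(4*(-5), 1)*(-44) = -(-12)*(1 + 5*(4*(-5)))*(-44) = -(-12)*(1 + 5*(-20))*(-44) = -(-12)*(1 - 100)*(-44) = -(-12)*(-99)*(-44) = -36*33*(-44) = -1188*(-44) = 52272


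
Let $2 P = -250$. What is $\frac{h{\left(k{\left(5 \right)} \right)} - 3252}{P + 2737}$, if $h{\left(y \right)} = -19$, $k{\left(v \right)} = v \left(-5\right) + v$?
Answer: $- \frac{3271}{2612} \approx -1.2523$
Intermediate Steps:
$k{\left(v \right)} = - 4 v$ ($k{\left(v \right)} = - 5 v + v = - 4 v$)
$P = -125$ ($P = \frac{1}{2} \left(-250\right) = -125$)
$\frac{h{\left(k{\left(5 \right)} \right)} - 3252}{P + 2737} = \frac{-19 - 3252}{-125 + 2737} = - \frac{3271}{2612}$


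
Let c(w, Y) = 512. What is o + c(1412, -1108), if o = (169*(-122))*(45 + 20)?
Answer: -1339658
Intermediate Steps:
o = -1340170 (o = -20618*65 = -1340170)
o + c(1412, -1108) = -1340170 + 512 = -1339658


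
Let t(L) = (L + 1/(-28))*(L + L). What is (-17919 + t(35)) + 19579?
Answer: 8215/2 ≈ 4107.5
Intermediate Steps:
t(L) = 2*L*(-1/28 + L) (t(L) = (L - 1/28)*(2*L) = (-1/28 + L)*(2*L) = 2*L*(-1/28 + L))
(-17919 + t(35)) + 19579 = (-17919 + (1/14)*35*(-1 + 28*35)) + 19579 = (-17919 + (1/14)*35*(-1 + 980)) + 19579 = (-17919 + (1/14)*35*979) + 19579 = (-17919 + 4895/2) + 19579 = -30943/2 + 19579 = 8215/2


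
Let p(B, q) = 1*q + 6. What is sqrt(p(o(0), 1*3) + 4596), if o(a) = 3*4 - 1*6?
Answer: sqrt(4605) ≈ 67.860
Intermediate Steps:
o(a) = 6 (o(a) = 12 - 6 = 6)
p(B, q) = 6 + q (p(B, q) = q + 6 = 6 + q)
sqrt(p(o(0), 1*3) + 4596) = sqrt((6 + 1*3) + 4596) = sqrt((6 + 3) + 4596) = sqrt(9 + 4596) = sqrt(4605)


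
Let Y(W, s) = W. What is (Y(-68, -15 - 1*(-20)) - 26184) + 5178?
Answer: -21074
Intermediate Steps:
(Y(-68, -15 - 1*(-20)) - 26184) + 5178 = (-68 - 26184) + 5178 = -26252 + 5178 = -21074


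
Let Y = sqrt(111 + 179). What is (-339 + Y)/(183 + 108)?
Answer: -113/97 + sqrt(290)/291 ≈ -1.1064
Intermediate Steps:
Y = sqrt(290) ≈ 17.029
(-339 + Y)/(183 + 108) = (-339 + sqrt(290))/(183 + 108) = (-339 + sqrt(290))/291 = (-339 + sqrt(290))*(1/291) = -113/97 + sqrt(290)/291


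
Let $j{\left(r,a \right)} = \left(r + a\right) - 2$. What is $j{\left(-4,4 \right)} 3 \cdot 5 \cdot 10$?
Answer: $-300$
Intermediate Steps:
$j{\left(r,a \right)} = -2 + a + r$ ($j{\left(r,a \right)} = \left(a + r\right) - 2 = -2 + a + r$)
$j{\left(-4,4 \right)} 3 \cdot 5 \cdot 10 = \left(-2 + 4 - 4\right) 3 \cdot 5 \cdot 10 = \left(-2\right) 15 \cdot 10 = \left(-30\right) 10 = -300$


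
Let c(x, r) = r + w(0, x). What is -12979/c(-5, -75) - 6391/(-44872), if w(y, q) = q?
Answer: 72863121/448720 ≈ 162.38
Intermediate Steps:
c(x, r) = r + x
-12979/c(-5, -75) - 6391/(-44872) = -12979/(-75 - 5) - 6391/(-44872) = -12979/(-80) - 6391*(-1/44872) = -12979*(-1/80) + 6391/44872 = 12979/80 + 6391/44872 = 72863121/448720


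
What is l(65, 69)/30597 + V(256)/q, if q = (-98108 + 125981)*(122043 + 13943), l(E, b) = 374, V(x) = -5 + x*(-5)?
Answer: 472515670609/38657654997822 ≈ 0.012223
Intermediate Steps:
V(x) = -5 - 5*x
q = 3790337778 (q = 27873*135986 = 3790337778)
l(65, 69)/30597 + V(256)/q = 374/30597 + (-5 - 5*256)/3790337778 = 374*(1/30597) + (-5 - 1280)*(1/3790337778) = 374/30597 - 1285*1/3790337778 = 374/30597 - 1285/3790337778 = 472515670609/38657654997822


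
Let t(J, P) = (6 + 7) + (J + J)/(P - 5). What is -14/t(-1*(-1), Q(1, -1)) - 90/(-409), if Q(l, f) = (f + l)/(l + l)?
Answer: -3280/3681 ≈ -0.89106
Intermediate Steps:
Q(l, f) = (f + l)/(2*l) (Q(l, f) = (f + l)/((2*l)) = (f + l)*(1/(2*l)) = (f + l)/(2*l))
t(J, P) = 13 + 2*J/(-5 + P) (t(J, P) = 13 + (2*J)/(-5 + P) = 13 + 2*J/(-5 + P))
-14/t(-1*(-1), Q(1, -1)) - 90/(-409) = -14*(-5 + (½)*(-1 + 1)/1)/(-65 + 2*(-1*(-1)) + 13*((½)*(-1 + 1)/1)) - 90/(-409) = -14*(-5 + (½)*1*0)/(-65 + 2*1 + 13*((½)*1*0)) - 90*(-1/409) = -14*(-5 + 0)/(-65 + 2 + 13*0) + 90/409 = -14*(-5/(-65 + 2 + 0)) + 90/409 = -14/((-⅕*(-63))) + 90/409 = -14/63/5 + 90/409 = -14*5/63 + 90/409 = -10/9 + 90/409 = -3280/3681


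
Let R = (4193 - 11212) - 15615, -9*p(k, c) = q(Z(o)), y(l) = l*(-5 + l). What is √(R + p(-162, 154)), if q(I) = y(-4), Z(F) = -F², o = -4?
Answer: 7*I*√462 ≈ 150.46*I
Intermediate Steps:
q(I) = 36 (q(I) = -4*(-5 - 4) = -4*(-9) = 36)
p(k, c) = -4 (p(k, c) = -⅑*36 = -4)
R = -22634 (R = -7019 - 15615 = -22634)
√(R + p(-162, 154)) = √(-22634 - 4) = √(-22638) = 7*I*√462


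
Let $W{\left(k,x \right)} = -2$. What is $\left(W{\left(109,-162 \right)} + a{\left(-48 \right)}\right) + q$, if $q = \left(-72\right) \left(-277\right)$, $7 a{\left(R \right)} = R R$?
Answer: $\frac{141898}{7} \approx 20271.0$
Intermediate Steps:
$a{\left(R \right)} = \frac{R^{2}}{7}$ ($a{\left(R \right)} = \frac{R R}{7} = \frac{R^{2}}{7}$)
$q = 19944$
$\left(W{\left(109,-162 \right)} + a{\left(-48 \right)}\right) + q = \left(-2 + \frac{\left(-48\right)^{2}}{7}\right) + 19944 = \left(-2 + \frac{1}{7} \cdot 2304\right) + 19944 = \left(-2 + \frac{2304}{7}\right) + 19944 = \frac{2290}{7} + 19944 = \frac{141898}{7}$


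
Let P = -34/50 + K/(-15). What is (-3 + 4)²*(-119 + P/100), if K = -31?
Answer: -223099/1875 ≈ -118.99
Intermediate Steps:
P = 104/75 (P = -34/50 - 31/(-15) = -34*1/50 - 31*(-1/15) = -17/25 + 31/15 = 104/75 ≈ 1.3867)
(-3 + 4)²*(-119 + P/100) = (-3 + 4)²*(-119 + (104/75)/100) = 1²*(-119 + (104/75)*(1/100)) = 1*(-119 + 26/1875) = 1*(-223099/1875) = -223099/1875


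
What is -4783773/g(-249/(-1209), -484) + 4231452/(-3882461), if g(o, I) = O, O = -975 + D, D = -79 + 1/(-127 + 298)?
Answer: 3175188222727047/699747593413 ≈ 4537.6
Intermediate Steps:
D = -13508/171 (D = -79 + 1/171 = -13508/171 ≈ -78.994)
O = -180233/171 (O = -975 - 13508/171 = -180233/171 ≈ -1054.0)
g(o, I) = -180233/171
-4783773/g(-249/(-1209), -484) + 4231452/(-3882461) = -4783773/(-180233/171) + 4231452/(-3882461) = -4783773*(-171/180233) + 4231452*(-1/3882461) = 818025183/180233 - 4231452/3882461 = 3175188222727047/699747593413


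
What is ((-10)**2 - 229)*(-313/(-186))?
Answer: -13459/62 ≈ -217.08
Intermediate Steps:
((-10)**2 - 229)*(-313/(-186)) = (100 - 229)*(-313*(-1/186)) = -129*313/186 = -13459/62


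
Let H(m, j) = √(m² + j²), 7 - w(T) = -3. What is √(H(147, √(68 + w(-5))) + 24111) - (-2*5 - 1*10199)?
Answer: 10209 + √(24111 + √21687) ≈ 10365.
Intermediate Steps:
w(T) = 10 (w(T) = 7 - 1*(-3) = 7 + 3 = 10)
H(m, j) = √(j² + m²)
√(H(147, √(68 + w(-5))) + 24111) - (-2*5 - 1*10199) = √(√((√(68 + 10))² + 147²) + 24111) - (-2*5 - 1*10199) = √(√((√78)² + 21609) + 24111) - (-10 - 10199) = √(√(78 + 21609) + 24111) - 1*(-10209) = √(√21687 + 24111) + 10209 = √(24111 + √21687) + 10209 = 10209 + √(24111 + √21687)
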